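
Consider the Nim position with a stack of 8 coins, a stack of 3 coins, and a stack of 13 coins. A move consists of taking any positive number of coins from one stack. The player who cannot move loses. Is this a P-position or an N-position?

Compute the nim-sum pairwise:
8 ^ 3 = 11
11 ^ 13 = 6
The nim-sum is 6 ≠ 0, so this is an N-position: the player to move can win.

N-position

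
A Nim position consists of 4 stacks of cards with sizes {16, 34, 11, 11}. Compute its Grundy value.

In binary:
  010000  (16)
  100010  (34)
  001011  (11)
  001011  (11)
  ------
  110010  (50)

50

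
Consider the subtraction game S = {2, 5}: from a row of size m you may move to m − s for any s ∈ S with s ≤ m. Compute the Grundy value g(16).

Grundy values for subtraction set {2, 5}:
k:     0  1  2  3  4  5  6  7  8  9 10 11 12 13 14 15 16
g(k):  0  0  1  1  0  2  1  0  0  1  1  0  2  1  0  0  1
So g(16) = 1.

1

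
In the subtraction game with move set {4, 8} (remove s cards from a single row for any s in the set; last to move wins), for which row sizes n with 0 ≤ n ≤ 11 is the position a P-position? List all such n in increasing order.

Compute g(0), g(1), … for moves {4, 8}:
k:     0  1  2  3  4  5  6  7  8  9 10 11
g(k):  0  0  0  0  1  1  1  1  2  2  2  2
The P-positions (g = 0) in 0..11 are 0, 1, 2, 3.

0, 1, 2, 3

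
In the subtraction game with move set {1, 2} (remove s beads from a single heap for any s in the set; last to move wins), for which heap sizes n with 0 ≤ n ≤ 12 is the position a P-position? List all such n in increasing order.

0, 3, 6, 9, 12

Compute g(0), g(1), … for moves {1, 2}:
g(0) = mex{} = 0
g(1) = mex{0} = 1
g(2) = mex{0,1} = 2
g(3) = mex{1,2} = 0
g(4) = mex{0,2} = 1
g(5) = mex{0,1} = 2
g(6) = mex{1,2} = 0
g(7) = mex{0,2} = 1
g(8) = mex{0,1} = 2
g(9) = mex{1,2} = 0
g(10) = mex{0,2} = 1
g(11) = mex{0,1} = 2
g(12) = mex{1,2} = 0
The P-positions (g = 0) in 0..12 are 0, 3, 6, 9, 12.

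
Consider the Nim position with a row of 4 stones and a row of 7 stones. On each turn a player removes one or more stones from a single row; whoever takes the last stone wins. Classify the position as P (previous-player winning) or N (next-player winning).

N-position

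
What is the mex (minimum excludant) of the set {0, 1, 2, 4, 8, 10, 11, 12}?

3

The values 0, 1, 2 are all present; 3 is the first non-negative integer missing from the set.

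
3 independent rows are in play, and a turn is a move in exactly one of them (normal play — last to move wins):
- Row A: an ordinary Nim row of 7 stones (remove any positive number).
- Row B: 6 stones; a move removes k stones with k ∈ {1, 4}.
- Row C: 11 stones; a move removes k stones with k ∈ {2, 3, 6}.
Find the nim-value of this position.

Row A is a plain Nim row of size 7, so its Grundy value is 7.
Grundy values for row B (subtraction set {1, 4}):
k:     0  1  2  3  4  5  6
g(k):  0  1  0  1  2  0  1
So g(6) = 1.
For row C, compute g(0), g(1), … with moves {2, 3, 6}:
k:     0  1  2  3  4  5  6  7  8  9 10 11
g(k):  0  0  1  1  2  0  3  1  2  0  0  1
So g(11) = 1.
By the Sprague-Grundy theorem, the Grundy value of a sum of independent games is the XOR of the component values.
Combined value = 7 XOR 1 XOR 1 = 7.

7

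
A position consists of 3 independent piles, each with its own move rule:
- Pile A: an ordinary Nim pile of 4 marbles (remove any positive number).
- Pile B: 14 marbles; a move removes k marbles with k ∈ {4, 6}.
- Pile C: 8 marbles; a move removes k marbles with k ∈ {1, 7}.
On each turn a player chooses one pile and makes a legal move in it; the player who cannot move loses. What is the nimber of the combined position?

Pile A is a plain Nim pile of size 4, so its Grundy value is 4.
For pile B, compute g(0), g(1), … with moves {4, 6}:
g(0) = mex{} = 0
g(1) = mex{} = 0
g(2) = mex{} = 0
g(3) = mex{} = 0
g(4) = mex{0} = 1
g(5) = mex{0} = 1
g(6) = mex{0} = 1
g(7) = mex{0} = 1
g(8) = mex{0,1} = 2
g(9) = mex{0,1} = 2
g(10) = mex{1} = 0
g(11) = mex{1} = 0
g(12) = mex{1,2} = 0
g(13) = mex{1,2} = 0
g(14) = mex{0,2} = 1
So g(14) = 1.
Build the Grundy sequence for pile C with g(k) = mex{g(k−s) : s ∈ {1, 7}, s ≤ k}:
k:     0  1  2  3  4  5  6  7  8
g(k):  0  1  0  1  0  1  0  1  0
So g(8) = 0.
By the Sprague-Grundy theorem, the Grundy value of a sum of independent games is the XOR of the component values.
Combined value = 4 XOR 1 XOR 0 = 5.

5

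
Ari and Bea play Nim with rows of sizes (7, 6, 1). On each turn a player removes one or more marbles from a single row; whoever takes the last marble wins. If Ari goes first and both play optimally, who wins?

Bea wins

In binary:
  111  (7)
  110  (6)
  001  (1)
  ---
  000  (0)
The nim-sum is 0, so this is a P-position: the player to move is in a losing position under optimal play; Ari is about to move from it and so loses — Bea wins.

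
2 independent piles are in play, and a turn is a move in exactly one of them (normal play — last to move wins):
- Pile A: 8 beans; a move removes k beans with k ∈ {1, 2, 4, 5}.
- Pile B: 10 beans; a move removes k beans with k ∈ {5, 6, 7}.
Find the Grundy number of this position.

0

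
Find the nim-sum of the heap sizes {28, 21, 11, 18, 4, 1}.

Compute the nim-sum pairwise:
28 XOR 21 = 9
9 XOR 11 = 2
2 XOR 18 = 16
16 XOR 4 = 20
20 XOR 1 = 21

21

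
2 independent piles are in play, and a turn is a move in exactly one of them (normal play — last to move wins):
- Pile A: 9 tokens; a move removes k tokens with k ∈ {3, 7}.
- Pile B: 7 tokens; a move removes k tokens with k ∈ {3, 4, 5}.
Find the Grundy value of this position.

3

Build the Grundy sequence for pile A with g(k) = mex{g(k−s) : s ∈ {3, 7}, s ≤ k}:
k:     0  1  2  3  4  5  6  7  8  9
g(k):  0  0  0  1  1  1  0  2  2  1
So g(9) = 1.
Grundy values for pile B (subtraction set {3, 4, 5}):
k:     0  1  2  3  4  5  6  7
g(k):  0  0  0  1  1  1  2  2
So g(7) = 2.
By the Sprague-Grundy theorem, the Grundy value of a sum of independent games is the XOR of the component values.
Combined value = 1 ⊕ 2 = 3.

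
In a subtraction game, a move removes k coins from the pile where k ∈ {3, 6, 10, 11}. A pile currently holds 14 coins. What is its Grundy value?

0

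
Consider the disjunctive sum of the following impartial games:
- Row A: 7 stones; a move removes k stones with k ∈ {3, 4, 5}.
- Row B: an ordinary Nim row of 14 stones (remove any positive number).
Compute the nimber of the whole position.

12

Grundy values for row A (subtraction set {3, 4, 5}):
k:     0  1  2  3  4  5  6  7
g(k):  0  0  0  1  1  1  2  2
So g(7) = 2.
Row B is a plain Nim row of size 14, so its Grundy value is 14.
By the Sprague-Grundy theorem, the Grundy value of a sum of independent games is the XOR of the component values.
Combined value = 2 ⊕ 14 = 12.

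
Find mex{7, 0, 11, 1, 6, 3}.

The values 0, 1 are all present; 2 is the first non-negative integer missing from the set.

2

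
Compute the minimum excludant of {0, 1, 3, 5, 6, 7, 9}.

The values 0, 1 are all present; 2 is the first non-negative integer missing from the set.

2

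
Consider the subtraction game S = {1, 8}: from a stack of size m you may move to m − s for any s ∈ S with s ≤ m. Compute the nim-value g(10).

Build the Grundy sequence with g(k) = mex{g(k−s) : s ∈ {1, 8}, s ≤ k}:
k:     0  1  2  3  4  5  6  7  8  9 10
g(k):  0  1  0  1  0  1  0  1  2  0  1
So g(10) = 1.

1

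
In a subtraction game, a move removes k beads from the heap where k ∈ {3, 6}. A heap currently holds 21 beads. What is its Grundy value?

1

Compute g(0), g(1), … for moves {3, 6}:
k:     0  1  2  3  4  5  6  7  8  9 10 11 12 13 14 15 16 17 18 19 20 21
g(k):  0  0  0  1  1  1  2  2  2  0  0  0  1  1  1  2  2  2  0  0  0  1
So g(21) = 1.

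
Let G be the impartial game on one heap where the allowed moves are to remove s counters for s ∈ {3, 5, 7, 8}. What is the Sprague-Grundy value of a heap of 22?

Compute g(0), g(1), … for moves {3, 5, 7, 8}:
k:     0  1  2  3  4  5  6  7  8  9 10 11 12 13 14 15 16 17 18 19 20 21 22
g(k):  0  0  0  1  1  1  2  2  2  3  3  0  0  0  1  1  1  2  2  2  3  3  0
So g(22) = 0.

0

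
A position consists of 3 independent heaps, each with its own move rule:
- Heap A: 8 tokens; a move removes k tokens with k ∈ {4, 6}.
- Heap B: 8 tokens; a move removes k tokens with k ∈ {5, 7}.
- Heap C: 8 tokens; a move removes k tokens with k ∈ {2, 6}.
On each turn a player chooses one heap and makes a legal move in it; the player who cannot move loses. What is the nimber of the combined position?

3

Build the Grundy sequence for heap A with g(k) = mex{g(k−s) : s ∈ {4, 6}, s ≤ k}:
k:     0  1  2  3  4  5  6  7  8
g(k):  0  0  0  0  1  1  1  1  2
So g(8) = 2.
Build the Grundy sequence for heap B with g(k) = mex{g(k−s) : s ∈ {5, 7}, s ≤ k}:
g(0) = mex{} = 0
g(1) = mex{} = 0
g(2) = mex{} = 0
g(3) = mex{} = 0
g(4) = mex{} = 0
g(5) = mex{0} = 1
g(6) = mex{0} = 1
g(7) = mex{0} = 1
g(8) = mex{0} = 1
So g(8) = 1.
Build the Grundy sequence for heap C with g(k) = mex{g(k−s) : s ∈ {2, 6}, s ≤ k}:
g(0) = mex{} = 0
g(1) = mex{} = 0
g(2) = mex{0} = 1
g(3) = mex{0} = 1
g(4) = mex{1} = 0
g(5) = mex{1} = 0
g(6) = mex{0} = 1
g(7) = mex{0} = 1
g(8) = mex{1} = 0
So g(8) = 0.
By the Sprague-Grundy theorem, the Grundy value of a sum of independent games is the XOR of the component values.
Combined value = 2 ⊕ 1 ⊕ 0 = 3.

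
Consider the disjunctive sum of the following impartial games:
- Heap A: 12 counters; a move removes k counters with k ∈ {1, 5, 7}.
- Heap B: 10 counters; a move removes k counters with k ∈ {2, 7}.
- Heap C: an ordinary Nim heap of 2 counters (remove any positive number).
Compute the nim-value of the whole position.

Grundy values for heap A (subtraction set {1, 5, 7}):
k:     0  1  2  3  4  5  6  7  8  9 10 11 12
g(k):  0  1  0  1  0  1  0  1  0  1  0  1  0
So g(12) = 0.
Grundy values for heap B (subtraction set {2, 7}):
k:     0  1  2  3  4  5  6  7  8  9 10
g(k):  0  0  1  1  0  0  1  1  2  0  0
So g(10) = 0.
Heap C is a plain Nim heap of size 2, so its Grundy value is 2.
The value of a disjunctive sum is the nim-sum of the parts.
Combined value = 0 ⊕ 0 ⊕ 2 = 2.

2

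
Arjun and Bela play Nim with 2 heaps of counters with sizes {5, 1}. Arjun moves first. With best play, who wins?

Arjun wins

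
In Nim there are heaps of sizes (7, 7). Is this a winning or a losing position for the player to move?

Losing position

Nim-sum: 7 XOR 7 = 0.
The nim-sum is 0, so this is a P-position: the player to move is in a losing position under optimal play.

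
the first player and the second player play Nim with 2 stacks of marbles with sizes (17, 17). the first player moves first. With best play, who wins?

the second player wins

Write each in binary and XOR column by column:
  10001  (17)
  10001  (17)
  -----
  00000  (0)
The nim-sum is 0, so this is a P-position: the player to move is in a losing position under optimal play; the first player is about to move from it and so loses — the second player wins.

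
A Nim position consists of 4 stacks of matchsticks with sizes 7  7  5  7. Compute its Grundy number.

2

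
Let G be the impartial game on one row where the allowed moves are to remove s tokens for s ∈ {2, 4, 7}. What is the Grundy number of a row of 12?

0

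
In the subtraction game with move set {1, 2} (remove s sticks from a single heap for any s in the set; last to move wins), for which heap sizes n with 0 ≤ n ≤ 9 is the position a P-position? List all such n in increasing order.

0, 3, 6, 9

Build the Grundy sequence with g(k) = mex{g(k−s) : s ∈ {1, 2}, s ≤ k}:
k:     0  1  2  3  4  5  6  7  8  9
g(k):  0  1  2  0  1  2  0  1  2  0
The P-positions (g = 0) in 0..9 are 0, 3, 6, 9.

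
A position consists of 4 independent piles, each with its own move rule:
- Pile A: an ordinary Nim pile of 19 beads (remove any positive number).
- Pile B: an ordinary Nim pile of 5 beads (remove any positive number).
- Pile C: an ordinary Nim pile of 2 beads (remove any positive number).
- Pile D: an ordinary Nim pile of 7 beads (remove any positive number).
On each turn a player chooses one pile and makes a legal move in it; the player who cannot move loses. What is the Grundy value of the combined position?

Pile A is a plain Nim pile of size 19, so its Grundy value is 19.
Pile B is a plain Nim pile of size 5, so its Grundy value is 5.
Pile C is a plain Nim pile of size 2, so its Grundy value is 2.
Pile D is a plain Nim pile of size 7, so its Grundy value is 7.
By the Sprague-Grundy theorem, the Grundy value of a sum of independent games is the XOR of the component values.
Combined value = 19 ⊕ 5 ⊕ 2 ⊕ 7 = 19.

19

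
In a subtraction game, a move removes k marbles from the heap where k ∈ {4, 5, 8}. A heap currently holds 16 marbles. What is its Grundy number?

Compute g(0), g(1), … for moves {4, 5, 8}:
k:     0  1  2  3  4  5  6  7  8  9 10 11 12 13 14 15 16
g(k):  0  0  0  0  1  1  1  1  2  2  2  2  0  0  0  0  1
So g(16) = 1.

1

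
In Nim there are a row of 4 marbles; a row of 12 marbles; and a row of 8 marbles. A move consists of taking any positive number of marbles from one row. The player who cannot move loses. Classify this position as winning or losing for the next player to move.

Nim-sum: 4 XOR 12 XOR 8 = 0.
The nim-sum is 0, so this is a P-position: the player to move is in a losing position under optimal play.

Losing position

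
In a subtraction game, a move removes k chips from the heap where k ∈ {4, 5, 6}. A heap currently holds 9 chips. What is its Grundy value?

Build the Grundy sequence with g(k) = mex{g(k−s) : s ∈ {4, 5, 6}, s ≤ k}:
k:     0  1  2  3  4  5  6  7  8  9
g(k):  0  0  0  0  1  1  1  1  2  2
So g(9) = 2.

2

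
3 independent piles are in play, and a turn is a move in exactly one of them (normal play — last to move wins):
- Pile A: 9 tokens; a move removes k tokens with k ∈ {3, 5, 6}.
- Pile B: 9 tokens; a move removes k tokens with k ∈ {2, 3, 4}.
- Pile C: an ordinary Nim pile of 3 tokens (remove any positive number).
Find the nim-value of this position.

For pile A, compute g(0), g(1), … with moves {3, 5, 6}:
k:     0  1  2  3  4  5  6  7  8  9
g(k):  0  0  0  1  1  1  2  2  2  0
So g(9) = 0.
Build the Grundy sequence for pile B with g(k) = mex{g(k−s) : s ∈ {2, 3, 4}, s ≤ k}:
g(0) = mex{} = 0
g(1) = mex{} = 0
g(2) = mex{0} = 1
g(3) = mex{0} = 1
g(4) = mex{0,1} = 2
g(5) = mex{0,1} = 2
g(6) = mex{1,2} = 0
g(7) = mex{1,2} = 0
g(8) = mex{0,2} = 1
g(9) = mex{0,2} = 1
So g(9) = 1.
Pile C is a plain Nim pile of size 3, so its Grundy value is 3.
The value of a disjunctive sum is the nim-sum of the parts.
Combined value = 0 XOR 1 XOR 3 = 2.

2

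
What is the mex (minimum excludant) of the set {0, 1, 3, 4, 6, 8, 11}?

2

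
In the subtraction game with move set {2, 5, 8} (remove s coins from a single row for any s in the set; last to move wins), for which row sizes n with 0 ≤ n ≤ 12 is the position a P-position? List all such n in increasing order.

0, 1, 4, 7, 10, 11

Grundy values for subtraction set {2, 5, 8}:
g(0) = mex{} = 0
g(1) = mex{} = 0
g(2) = mex{0} = 1
g(3) = mex{0} = 1
g(4) = mex{1} = 0
g(5) = mex{0,1} = 2
g(6) = mex{0} = 1
g(7) = mex{1,2} = 0
g(8) = mex{0,1} = 2
g(9) = mex{0} = 1
g(10) = mex{1,2} = 0
g(11) = mex{1} = 0
g(12) = mex{0} = 1
The P-positions (g = 0) in 0..12 are 0, 1, 4, 7, 10, 11.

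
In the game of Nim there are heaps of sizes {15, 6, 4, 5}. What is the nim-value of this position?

8

In binary:
  1111  (15)
  0110  (6)
  0100  (4)
  0101  (5)
  ----
  1000  (8)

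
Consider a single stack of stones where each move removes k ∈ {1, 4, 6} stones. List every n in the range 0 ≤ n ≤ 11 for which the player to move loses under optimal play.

0, 2, 5, 7, 10

Build the Grundy sequence with g(k) = mex{g(k−s) : s ∈ {1, 4, 6}, s ≤ k}:
k:     0  1  2  3  4  5  6  7  8  9 10 11
g(k):  0  1  0  1  2  0  1  0  1  2  0  1
The P-positions (g = 0) in 0..11 are 0, 2, 5, 7, 10.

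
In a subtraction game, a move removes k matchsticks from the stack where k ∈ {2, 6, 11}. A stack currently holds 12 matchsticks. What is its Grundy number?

2

Grundy values for subtraction set {2, 6, 11}:
k:     0  1  2  3  4  5  6  7  8  9 10 11 12
g(k):  0  0  1  1  0  0  1  1  0  0  1  1  2
So g(12) = 2.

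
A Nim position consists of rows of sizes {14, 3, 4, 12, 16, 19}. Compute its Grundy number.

Compute the nim-sum pairwise:
14 ⊕ 3 = 13
13 ⊕ 4 = 9
9 ⊕ 12 = 5
5 ⊕ 16 = 21
21 ⊕ 19 = 6

6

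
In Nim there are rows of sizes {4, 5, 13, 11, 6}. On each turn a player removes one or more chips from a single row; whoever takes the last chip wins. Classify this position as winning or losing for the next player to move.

Nim-sum: 4 ^ 5 ^ 13 ^ 11 ^ 6 = 1.
The nim-sum is 1 ≠ 0, so this is an N-position: the player to move can win.

Winning position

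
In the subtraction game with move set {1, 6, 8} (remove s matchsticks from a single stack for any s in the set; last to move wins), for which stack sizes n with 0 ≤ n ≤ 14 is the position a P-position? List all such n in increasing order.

0, 2, 4, 7, 9, 11, 14

Build the Grundy sequence with g(k) = mex{g(k−s) : s ∈ {1, 6, 8}, s ≤ k}:
g(0) = mex{} = 0
g(1) = mex{0} = 1
g(2) = mex{1} = 0
g(3) = mex{0} = 1
g(4) = mex{1} = 0
g(5) = mex{0} = 1
g(6) = mex{0,1} = 2
g(7) = mex{1,2} = 0
g(8) = mex{0} = 1
g(9) = mex{1} = 0
g(10) = mex{0} = 1
g(11) = mex{1} = 0
g(12) = mex{0,2} = 1
g(13) = mex{0,1} = 2
g(14) = mex{1,2} = 0
The P-positions (g = 0) in 0..14 are 0, 2, 4, 7, 9, 11, 14.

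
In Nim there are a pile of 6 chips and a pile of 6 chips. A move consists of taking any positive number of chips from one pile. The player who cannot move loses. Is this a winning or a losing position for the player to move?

Losing position

Nim-sum: 6 ^ 6 = 0.
The nim-sum is 0, so this is a P-position: the player to move is in a losing position under optimal play.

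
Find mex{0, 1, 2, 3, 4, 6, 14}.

The values 0, 1, 2, 3, 4 are all present; 5 is the first non-negative integer missing from the set.

5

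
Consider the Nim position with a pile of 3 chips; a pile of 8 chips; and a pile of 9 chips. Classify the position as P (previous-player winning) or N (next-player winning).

N-position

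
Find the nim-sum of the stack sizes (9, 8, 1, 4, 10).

14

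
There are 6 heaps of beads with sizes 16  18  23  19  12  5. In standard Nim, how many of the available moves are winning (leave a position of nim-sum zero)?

1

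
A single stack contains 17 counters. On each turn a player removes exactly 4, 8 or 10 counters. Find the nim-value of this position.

Compute g(0), g(1), … for moves {4, 8, 10}:
k:     0  1  2  3  4  5  6  7  8  9 10 11 12 13 14 15 16 17
g(k):  0  0  0  0  1  1  1  1  2  2  2  2  3  3  0  0  0  0
So g(17) = 0.

0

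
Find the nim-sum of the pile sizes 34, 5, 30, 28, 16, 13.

Write each in binary and XOR column by column:
  100010  (34)
  000101  (5)
  011110  (30)
  011100  (28)
  010000  (16)
  001101  (13)
  ------
  111000  (56)

56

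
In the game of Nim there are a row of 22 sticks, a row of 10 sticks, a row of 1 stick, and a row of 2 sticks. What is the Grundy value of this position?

31

Nim-sum: 22 ⊕ 10 ⊕ 1 ⊕ 2 = 31.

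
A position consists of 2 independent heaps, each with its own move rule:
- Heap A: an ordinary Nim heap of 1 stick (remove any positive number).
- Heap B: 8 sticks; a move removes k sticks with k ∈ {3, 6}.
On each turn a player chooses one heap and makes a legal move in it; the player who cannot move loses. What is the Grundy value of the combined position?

3

Heap A is a plain Nim heap of size 1, so its Grundy value is 1.
Grundy values for heap B (subtraction set {3, 6}):
g(0) = mex{} = 0
g(1) = mex{} = 0
g(2) = mex{} = 0
g(3) = mex{0} = 1
g(4) = mex{0} = 1
g(5) = mex{0} = 1
g(6) = mex{0,1} = 2
g(7) = mex{0,1} = 2
g(8) = mex{0,1} = 2
So g(8) = 2.
The value of a disjunctive sum is the nim-sum of the parts.
Combined value = 1 XOR 2 = 3.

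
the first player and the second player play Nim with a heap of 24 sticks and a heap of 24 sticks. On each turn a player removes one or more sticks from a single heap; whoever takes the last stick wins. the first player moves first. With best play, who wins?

the second player wins

Compute the nim-sum pairwise:
24 ⊕ 24 = 0
The nim-sum is 0, so this is a P-position: the player to move is in a losing position under optimal play; the first player is about to move from it and so loses — the second player wins.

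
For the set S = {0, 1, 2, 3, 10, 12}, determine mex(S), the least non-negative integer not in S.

4

The values 0, 1, 2, 3 are all present; 4 is the first non-negative integer missing from the set.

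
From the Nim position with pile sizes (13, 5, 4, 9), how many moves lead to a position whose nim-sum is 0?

3

Nim-sum: 13 XOR 5 XOR 4 XOR 9 = 5.
The overall nim-sum is X = 5. A pile of size p has a winning move iff p XOR X < p (reduce it to p XOR X).
  13: 13 XOR 5 = 8 < 13 — winning move (to 8).
  5: 5 XOR 5 = 0 < 5 — winning move (to 0).
  4: 4 XOR 5 = 1 < 4 — winning move (to 1).
  9: 9 XOR 5 = 12 ≥ 9 — no move.
That gives 3 winning moves.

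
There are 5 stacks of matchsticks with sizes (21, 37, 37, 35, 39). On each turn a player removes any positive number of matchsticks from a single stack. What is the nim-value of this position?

17

Nim-sum: 21 ^ 37 ^ 37 ^ 35 ^ 39 = 17.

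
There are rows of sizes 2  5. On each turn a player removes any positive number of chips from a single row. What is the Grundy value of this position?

7

Compute the nim-sum pairwise:
2 XOR 5 = 7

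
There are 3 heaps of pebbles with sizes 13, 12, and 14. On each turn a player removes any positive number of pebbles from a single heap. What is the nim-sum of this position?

15

Nim-sum: 13 ^ 12 ^ 14 = 15.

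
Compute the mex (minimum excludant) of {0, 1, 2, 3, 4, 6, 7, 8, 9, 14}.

The values 0, 1, 2, 3, 4 are all present; 5 is the first non-negative integer missing from the set.

5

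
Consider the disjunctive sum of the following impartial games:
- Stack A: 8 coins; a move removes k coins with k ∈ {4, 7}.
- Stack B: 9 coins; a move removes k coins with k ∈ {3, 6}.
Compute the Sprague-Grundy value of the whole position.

2

Build the Grundy sequence for stack A with g(k) = mex{g(k−s) : s ∈ {4, 7}, s ≤ k}:
g(0) = mex{} = 0
g(1) = mex{} = 0
g(2) = mex{} = 0
g(3) = mex{} = 0
g(4) = mex{0} = 1
g(5) = mex{0} = 1
g(6) = mex{0} = 1
g(7) = mex{0} = 1
g(8) = mex{0,1} = 2
So g(8) = 2.
For stack B, compute g(0), g(1), … with moves {3, 6}:
g(0) = mex{} = 0
g(1) = mex{} = 0
g(2) = mex{} = 0
g(3) = mex{0} = 1
g(4) = mex{0} = 1
g(5) = mex{0} = 1
g(6) = mex{0,1} = 2
g(7) = mex{0,1} = 2
g(8) = mex{0,1} = 2
g(9) = mex{1,2} = 0
So g(9) = 0.
The value of a disjunctive sum is the nim-sum of the parts.
Combined value = 2 XOR 0 = 2.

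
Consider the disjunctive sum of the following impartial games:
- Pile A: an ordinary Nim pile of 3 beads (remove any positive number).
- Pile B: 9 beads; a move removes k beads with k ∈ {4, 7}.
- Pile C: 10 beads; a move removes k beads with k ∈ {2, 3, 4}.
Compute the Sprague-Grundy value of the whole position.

3

Pile A is a plain Nim pile of size 3, so its Grundy value is 3.
Build the Grundy sequence for pile B with g(k) = mex{g(k−s) : s ∈ {4, 7}, s ≤ k}:
g(0) = mex{} = 0
g(1) = mex{} = 0
g(2) = mex{} = 0
g(3) = mex{} = 0
g(4) = mex{0} = 1
g(5) = mex{0} = 1
g(6) = mex{0} = 1
g(7) = mex{0} = 1
g(8) = mex{0,1} = 2
g(9) = mex{0,1} = 2
So g(9) = 2.
Grundy values for pile C (subtraction set {2, 3, 4}):
g(0) = mex{} = 0
g(1) = mex{} = 0
g(2) = mex{0} = 1
g(3) = mex{0} = 1
g(4) = mex{0,1} = 2
g(5) = mex{0,1} = 2
g(6) = mex{1,2} = 0
g(7) = mex{1,2} = 0
g(8) = mex{0,2} = 1
g(9) = mex{0,2} = 1
g(10) = mex{0,1} = 2
So g(10) = 2.
The value of a disjunctive sum is the nim-sum of the parts.
Combined value = 3 ⊕ 2 ⊕ 2 = 3.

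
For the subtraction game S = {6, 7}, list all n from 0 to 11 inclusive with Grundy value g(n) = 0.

0, 1, 2, 3, 4, 5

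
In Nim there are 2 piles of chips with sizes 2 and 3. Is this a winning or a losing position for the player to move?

Winning position

Compute the nim-sum pairwise:
2 ⊕ 3 = 1
The nim-sum is 1 ≠ 0, so this is an N-position: the player to move can win.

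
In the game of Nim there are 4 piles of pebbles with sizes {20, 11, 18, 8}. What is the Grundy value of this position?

5

Compute the nim-sum pairwise:
20 XOR 11 = 31
31 XOR 18 = 13
13 XOR 8 = 5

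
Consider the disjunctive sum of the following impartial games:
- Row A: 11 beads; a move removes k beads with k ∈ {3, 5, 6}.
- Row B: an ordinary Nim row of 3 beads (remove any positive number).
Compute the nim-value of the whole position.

Grundy values for row A (subtraction set {3, 5, 6}):
k:     0  1  2  3  4  5  6  7  8  9 10 11
g(k):  0  0  0  1  1  1  2  2  2  0  0  0
So g(11) = 0.
Row B is a plain Nim row of size 3, so its Grundy value is 3.
The value of a disjunctive sum is the nim-sum of the parts.
Combined value = 0 XOR 3 = 3.

3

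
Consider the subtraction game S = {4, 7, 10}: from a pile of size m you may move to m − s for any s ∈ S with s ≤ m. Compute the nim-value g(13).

3

Build the Grundy sequence with g(k) = mex{g(k−s) : s ∈ {4, 7, 10}, s ≤ k}:
k:     0  1  2  3  4  5  6  7  8  9 10 11 12 13
g(k):  0  0  0  0  1  1  1  1  2  2  2  2  3  3
So g(13) = 3.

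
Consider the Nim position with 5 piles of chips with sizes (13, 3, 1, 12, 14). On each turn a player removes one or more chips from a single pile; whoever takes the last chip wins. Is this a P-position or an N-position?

N-position

Nim-sum: 13 ^ 3 ^ 1 ^ 12 ^ 14 = 13.
The nim-sum is 13 ≠ 0, so this is an N-position: the player to move can win.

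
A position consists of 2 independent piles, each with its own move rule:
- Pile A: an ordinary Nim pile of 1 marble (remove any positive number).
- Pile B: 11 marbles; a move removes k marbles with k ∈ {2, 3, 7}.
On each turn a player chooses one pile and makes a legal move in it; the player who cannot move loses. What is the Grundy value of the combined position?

1

Pile A is a plain Nim pile of size 1, so its Grundy value is 1.
Build the Grundy sequence for pile B with g(k) = mex{g(k−s) : s ∈ {2, 3, 7}, s ≤ k}:
g(0) = mex{} = 0
g(1) = mex{} = 0
g(2) = mex{0} = 1
g(3) = mex{0} = 1
g(4) = mex{0,1} = 2
g(5) = mex{1} = 0
g(6) = mex{1,2} = 0
g(7) = mex{0,2} = 1
g(8) = mex{0} = 1
g(9) = mex{0,1} = 2
g(10) = mex{1} = 0
g(11) = mex{1,2} = 0
So g(11) = 0.
The value of a disjunctive sum is the nim-sum of the parts.
Combined value = 1 ⊕ 0 = 1.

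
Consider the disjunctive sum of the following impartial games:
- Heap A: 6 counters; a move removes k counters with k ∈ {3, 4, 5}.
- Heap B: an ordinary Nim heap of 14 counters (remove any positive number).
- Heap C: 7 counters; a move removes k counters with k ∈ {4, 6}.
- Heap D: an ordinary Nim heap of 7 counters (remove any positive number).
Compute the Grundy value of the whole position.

10

Grundy values for heap A (subtraction set {3, 4, 5}):
k:     0  1  2  3  4  5  6
g(k):  0  0  0  1  1  1  2
So g(6) = 2.
Heap B is a plain Nim heap of size 14, so its Grundy value is 14.
For heap C, compute g(0), g(1), … with moves {4, 6}:
k:     0  1  2  3  4  5  6  7
g(k):  0  0  0  0  1  1  1  1
So g(7) = 1.
Heap D is a plain Nim heap of size 7, so its Grundy value is 7.
The value of a disjunctive sum is the nim-sum of the parts.
Combined value = 2 XOR 14 XOR 1 XOR 7 = 10.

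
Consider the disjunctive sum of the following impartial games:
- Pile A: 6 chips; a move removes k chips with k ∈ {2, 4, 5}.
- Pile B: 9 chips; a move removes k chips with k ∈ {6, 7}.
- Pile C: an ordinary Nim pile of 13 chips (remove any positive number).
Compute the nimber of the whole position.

Grundy values for pile A (subtraction set {2, 4, 5}):
k:     0  1  2  3  4  5  6
g(k):  0  0  1  1  2  2  3
So g(6) = 3.
Grundy values for pile B (subtraction set {6, 7}):
g(0) = mex{} = 0
g(1) = mex{} = 0
g(2) = mex{} = 0
g(3) = mex{} = 0
g(4) = mex{} = 0
g(5) = mex{} = 0
g(6) = mex{0} = 1
g(7) = mex{0} = 1
g(8) = mex{0} = 1
g(9) = mex{0} = 1
So g(9) = 1.
Pile C is a plain Nim pile of size 13, so its Grundy value is 13.
By the Sprague-Grundy theorem, the Grundy value of a sum of independent games is the XOR of the component values.
Combined value = 3 ⊕ 1 ⊕ 13 = 15.

15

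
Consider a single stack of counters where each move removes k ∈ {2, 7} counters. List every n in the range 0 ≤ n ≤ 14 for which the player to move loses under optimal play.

0, 1, 4, 5, 9, 10, 13, 14

Compute g(0), g(1), … for moves {2, 7}:
k:     0  1  2  3  4  5  6  7  8  9 10 11 12 13 14
g(k):  0  0  1  1  0  0  1  1  2  0  0  1  1  0  0
The P-positions (g = 0) in 0..14 are 0, 1, 4, 5, 9, 10, 13, 14.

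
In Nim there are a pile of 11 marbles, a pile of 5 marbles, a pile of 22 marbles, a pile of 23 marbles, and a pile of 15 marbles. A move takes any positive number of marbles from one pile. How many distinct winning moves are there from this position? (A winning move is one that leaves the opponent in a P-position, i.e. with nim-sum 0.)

0

Compute the nim-sum pairwise:
11 ^ 5 = 14
14 ^ 22 = 24
24 ^ 23 = 15
15 ^ 15 = 0
The nim-sum is already 0, so every move leaves a nonzero nim-sum — there are no winning moves.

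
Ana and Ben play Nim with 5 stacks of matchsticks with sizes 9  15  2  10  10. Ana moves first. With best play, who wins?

Ana wins

Nim-sum: 9 ⊕ 15 ⊕ 2 ⊕ 10 ⊕ 10 = 4.
The nim-sum is 4 ≠ 0, so this is an N-position: the player to move can win; Ana has a winning move.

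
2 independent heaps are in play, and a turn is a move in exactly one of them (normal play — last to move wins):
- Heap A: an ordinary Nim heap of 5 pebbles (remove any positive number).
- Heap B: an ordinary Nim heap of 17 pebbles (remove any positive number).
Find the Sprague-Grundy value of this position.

20

Heap A is a plain Nim heap of size 5, so its Grundy value is 5.
Heap B is a plain Nim heap of size 17, so its Grundy value is 17.
By the Sprague-Grundy theorem, the Grundy value of a sum of independent games is the XOR of the component values.
Combined value = 5 XOR 17 = 20.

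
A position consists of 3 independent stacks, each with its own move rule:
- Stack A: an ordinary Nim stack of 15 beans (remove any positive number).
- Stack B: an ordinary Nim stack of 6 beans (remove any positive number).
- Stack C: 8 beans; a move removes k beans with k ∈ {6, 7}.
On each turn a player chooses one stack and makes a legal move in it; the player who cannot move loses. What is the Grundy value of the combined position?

8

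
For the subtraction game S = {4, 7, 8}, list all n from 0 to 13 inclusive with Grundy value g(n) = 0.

Compute g(0), g(1), … for moves {4, 7, 8}:
k:     0  1  2  3  4  5  6  7  8  9 10 11 12 13
g(k):  0  0  0  0  1  1  1  1  2  2  2  2  0  0
The P-positions (g = 0) in 0..13 are 0, 1, 2, 3, 12, 13.

0, 1, 2, 3, 12, 13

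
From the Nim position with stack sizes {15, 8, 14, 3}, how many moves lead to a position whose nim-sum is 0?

In binary:
  1111  (15)
  1000  (8)
  1110  (14)
  0011  (3)
  ----
  1010  (10)
The overall nim-sum is X = 10. A stack of size p has a winning move iff p XOR X < p (reduce it to p XOR X).
  15: 15 XOR 10 = 5 < 15 — winning move (to 5).
  8: 8 XOR 10 = 2 < 8 — winning move (to 2).
  14: 14 XOR 10 = 4 < 14 — winning move (to 4).
  3: 3 XOR 10 = 9 ≥ 3 — no move.
That gives 3 winning moves.

3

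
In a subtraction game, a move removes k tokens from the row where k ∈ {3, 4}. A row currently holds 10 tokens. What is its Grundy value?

1

Grundy values for subtraction set {3, 4}:
k:     0  1  2  3  4  5  6  7  8  9 10
g(k):  0  0  0  1  1  1  2  0  0  0  1
So g(10) = 1.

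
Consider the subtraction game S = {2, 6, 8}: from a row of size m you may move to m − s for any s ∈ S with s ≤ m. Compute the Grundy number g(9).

2

Grundy values for subtraction set {2, 6, 8}:
g(0) = mex{} = 0
g(1) = mex{} = 0
g(2) = mex{0} = 1
g(3) = mex{0} = 1
g(4) = mex{1} = 0
g(5) = mex{1} = 0
g(6) = mex{0} = 1
g(7) = mex{0} = 1
g(8) = mex{0,1} = 2
g(9) = mex{0,1} = 2
So g(9) = 2.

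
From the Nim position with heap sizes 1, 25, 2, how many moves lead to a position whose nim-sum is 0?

1

Nim-sum: 1 ^ 25 ^ 2 = 26.
The overall nim-sum is X = 26. A heap of size p has a winning move iff p XOR X < p (reduce it to p XOR X).
  1: 1 XOR 26 = 27 ≥ 1 — no move.
  25: 25 XOR 26 = 3 < 25 — winning move (to 3).
  2: 2 XOR 26 = 24 ≥ 2 — no move.
That gives 1 winning move.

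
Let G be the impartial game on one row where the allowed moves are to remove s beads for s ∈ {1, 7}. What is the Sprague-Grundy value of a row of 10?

0

Grundy values for subtraction set {1, 7}:
k:     0  1  2  3  4  5  6  7  8  9 10
g(k):  0  1  0  1  0  1  0  1  0  1  0
So g(10) = 0.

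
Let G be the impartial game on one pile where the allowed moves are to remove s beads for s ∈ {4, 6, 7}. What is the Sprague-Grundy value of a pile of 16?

1

Compute g(0), g(1), … for moves {4, 6, 7}:
k:     0  1  2  3  4  5  6  7  8  9 10 11 12 13 14 15 16
g(k):  0  0  0  0  1  1  1  1  2  2  2  0  0  0  0  1  1
So g(16) = 1.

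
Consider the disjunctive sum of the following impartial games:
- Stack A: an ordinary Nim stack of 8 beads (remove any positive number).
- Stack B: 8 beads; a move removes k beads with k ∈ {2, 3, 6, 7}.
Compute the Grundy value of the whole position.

10

Stack A is a plain Nim stack of size 8, so its Grundy value is 8.
Build the Grundy sequence for stack B with g(k) = mex{g(k−s) : s ∈ {2, 3, 6, 7}, s ≤ k}:
k:     0  1  2  3  4  5  6  7  8
g(k):  0  0  1  1  2  0  3  1  2
So g(8) = 2.
The value of a disjunctive sum is the nim-sum of the parts.
Combined value = 8 ⊕ 2 = 10.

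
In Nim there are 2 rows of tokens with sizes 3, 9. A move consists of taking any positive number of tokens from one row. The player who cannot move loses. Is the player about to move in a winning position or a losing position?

Compute the nim-sum pairwise:
3 XOR 9 = 10
The nim-sum is 10 ≠ 0, so this is an N-position: the player to move can win.

Winning position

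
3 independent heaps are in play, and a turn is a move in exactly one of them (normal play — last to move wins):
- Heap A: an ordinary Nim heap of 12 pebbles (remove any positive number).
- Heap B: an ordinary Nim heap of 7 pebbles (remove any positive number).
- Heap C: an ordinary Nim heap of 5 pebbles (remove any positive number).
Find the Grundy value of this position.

14

Heap A is a plain Nim heap of size 12, so its Grundy value is 12.
Heap B is a plain Nim heap of size 7, so its Grundy value is 7.
Heap C is a plain Nim heap of size 5, so its Grundy value is 5.
By the Sprague-Grundy theorem, the Grundy value of a sum of independent games is the XOR of the component values.
Combined value = 12 ⊕ 7 ⊕ 5 = 14.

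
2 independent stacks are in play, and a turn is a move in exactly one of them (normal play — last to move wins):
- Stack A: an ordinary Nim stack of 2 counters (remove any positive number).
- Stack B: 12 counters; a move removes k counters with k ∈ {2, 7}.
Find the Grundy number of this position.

3

Stack A is a plain Nim stack of size 2, so its Grundy value is 2.
Build the Grundy sequence for stack B with g(k) = mex{g(k−s) : s ∈ {2, 7}, s ≤ k}:
g(0) = mex{} = 0
g(1) = mex{} = 0
g(2) = mex{0} = 1
g(3) = mex{0} = 1
g(4) = mex{1} = 0
g(5) = mex{1} = 0
g(6) = mex{0} = 1
g(7) = mex{0} = 1
g(8) = mex{0,1} = 2
g(9) = mex{1} = 0
g(10) = mex{1,2} = 0
g(11) = mex{0} = 1
g(12) = mex{0} = 1
So g(12) = 1.
The value of a disjunctive sum is the nim-sum of the parts.
Combined value = 2 XOR 1 = 3.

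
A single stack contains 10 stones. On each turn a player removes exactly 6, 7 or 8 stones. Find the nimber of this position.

Build the Grundy sequence with g(k) = mex{g(k−s) : s ∈ {6, 7, 8}, s ≤ k}:
k:     0  1  2  3  4  5  6  7  8  9 10
g(k):  0  0  0  0  0  0  1  1  1  1  1
So g(10) = 1.

1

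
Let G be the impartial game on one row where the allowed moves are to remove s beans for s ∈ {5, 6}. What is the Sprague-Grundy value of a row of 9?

Build the Grundy sequence with g(k) = mex{g(k−s) : s ∈ {5, 6}, s ≤ k}:
g(0) = mex{} = 0
g(1) = mex{} = 0
g(2) = mex{} = 0
g(3) = mex{} = 0
g(4) = mex{} = 0
g(5) = mex{0} = 1
g(6) = mex{0} = 1
g(7) = mex{0} = 1
g(8) = mex{0} = 1
g(9) = mex{0} = 1
So g(9) = 1.

1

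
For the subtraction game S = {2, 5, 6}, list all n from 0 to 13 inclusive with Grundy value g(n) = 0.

0, 1, 4, 8, 11, 12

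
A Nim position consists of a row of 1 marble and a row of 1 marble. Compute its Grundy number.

Compute the nim-sum pairwise:
1 ⊕ 1 = 0

0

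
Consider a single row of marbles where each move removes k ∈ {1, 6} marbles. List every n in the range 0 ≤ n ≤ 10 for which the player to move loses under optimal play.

0, 2, 4, 7, 9

Grundy values for subtraction set {1, 6}:
k:     0  1  2  3  4  5  6  7  8  9 10
g(k):  0  1  0  1  0  1  2  0  1  0  1
The P-positions (g = 0) in 0..10 are 0, 2, 4, 7, 9.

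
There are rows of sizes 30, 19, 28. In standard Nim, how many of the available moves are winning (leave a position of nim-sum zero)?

3

Nim-sum: 30 XOR 19 XOR 28 = 17.
The overall nim-sum is X = 17. A row of size p has a winning move iff p XOR X < p (reduce it to p XOR X).
  30: 30 XOR 17 = 15 < 30 — winning move (to 15).
  19: 19 XOR 17 = 2 < 19 — winning move (to 2).
  28: 28 XOR 17 = 13 < 28 — winning move (to 13).
That gives 3 winning moves.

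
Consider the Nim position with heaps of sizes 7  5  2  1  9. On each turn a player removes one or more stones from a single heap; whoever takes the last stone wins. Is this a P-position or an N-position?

N-position

In binary:
  0111  (7)
  0101  (5)
  0010  (2)
  0001  (1)
  1001  (9)
  ----
  1000  (8)
The nim-sum is 8 ≠ 0, so this is an N-position: the player to move can win.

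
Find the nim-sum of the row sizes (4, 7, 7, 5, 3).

2

In binary:
  100  (4)
  111  (7)
  111  (7)
  101  (5)
  011  (3)
  ---
  010  (2)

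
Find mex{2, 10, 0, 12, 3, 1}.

4

The values 0, 1, 2, 3 are all present; 4 is the first non-negative integer missing from the set.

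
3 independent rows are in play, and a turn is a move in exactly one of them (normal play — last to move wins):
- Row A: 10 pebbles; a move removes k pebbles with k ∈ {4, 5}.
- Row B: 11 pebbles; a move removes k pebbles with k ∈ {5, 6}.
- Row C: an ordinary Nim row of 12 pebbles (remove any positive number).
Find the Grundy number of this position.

Grundy values for row A (subtraction set {4, 5}):
g(0) = mex{} = 0
g(1) = mex{} = 0
g(2) = mex{} = 0
g(3) = mex{} = 0
g(4) = mex{0} = 1
g(5) = mex{0} = 1
g(6) = mex{0} = 1
g(7) = mex{0} = 1
g(8) = mex{0,1} = 2
g(9) = mex{1} = 0
g(10) = mex{1} = 0
So g(10) = 0.
Grundy values for row B (subtraction set {5, 6}):
k:     0  1  2  3  4  5  6  7  8  9 10 11
g(k):  0  0  0  0  0  1  1  1  1  1  2  0
So g(11) = 0.
Row C is a plain Nim row of size 12, so its Grundy value is 12.
The value of a disjunctive sum is the nim-sum of the parts.
Combined value = 0 XOR 0 XOR 12 = 12.

12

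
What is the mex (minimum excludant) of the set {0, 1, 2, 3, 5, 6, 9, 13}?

4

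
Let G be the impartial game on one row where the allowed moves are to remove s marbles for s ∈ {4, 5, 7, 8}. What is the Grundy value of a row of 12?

Compute g(0), g(1), … for moves {4, 5, 7, 8}:
k:     0  1  2  3  4  5  6  7  8  9 10 11 12
g(k):  0  0  0  0  1  1  1  1  2  2  2  2  0
So g(12) = 0.

0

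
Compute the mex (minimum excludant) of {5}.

0

0 is not in the set, so the mex is 0.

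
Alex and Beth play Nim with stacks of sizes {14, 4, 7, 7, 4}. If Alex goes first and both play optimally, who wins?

Compute the nim-sum pairwise:
14 ⊕ 4 = 10
10 ⊕ 7 = 13
13 ⊕ 7 = 10
10 ⊕ 4 = 14
The nim-sum is 14 ≠ 0, so this is an N-position: the player to move can win; Alex has a winning move.

Alex wins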